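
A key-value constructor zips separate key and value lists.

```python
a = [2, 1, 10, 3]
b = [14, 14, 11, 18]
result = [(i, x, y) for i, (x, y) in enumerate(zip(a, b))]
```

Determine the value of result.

Step 1: enumerate(zip(a, b)) gives index with paired elements:
  i=0: (2, 14)
  i=1: (1, 14)
  i=2: (10, 11)
  i=3: (3, 18)
Therefore result = [(0, 2, 14), (1, 1, 14), (2, 10, 11), (3, 3, 18)].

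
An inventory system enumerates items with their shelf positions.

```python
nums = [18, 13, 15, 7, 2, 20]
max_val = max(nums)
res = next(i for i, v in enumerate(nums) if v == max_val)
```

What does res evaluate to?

Step 1: max([18, 13, 15, 7, 2, 20]) = 20.
Step 2: Find first index where value == 20:
  Index 0: 18 != 20
  Index 1: 13 != 20
  Index 2: 15 != 20
  Index 3: 7 != 20
  Index 4: 2 != 20
  Index 5: 20 == 20, found!
Therefore res = 5.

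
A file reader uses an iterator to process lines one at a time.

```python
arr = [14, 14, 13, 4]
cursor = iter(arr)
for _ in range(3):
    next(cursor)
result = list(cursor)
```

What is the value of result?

Step 1: Create iterator over [14, 14, 13, 4].
Step 2: Advance 3 positions (consuming [14, 14, 13]).
Step 3: list() collects remaining elements: [4].
Therefore result = [4].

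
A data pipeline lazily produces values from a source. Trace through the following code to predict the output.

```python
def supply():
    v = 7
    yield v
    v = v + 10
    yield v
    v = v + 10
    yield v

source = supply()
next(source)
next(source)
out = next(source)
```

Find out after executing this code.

Step 1: Trace through generator execution:
  Yield 1: v starts at 7, yield 7
  Yield 2: v = 7 + 10 = 17, yield 17
  Yield 3: v = 17 + 10 = 27, yield 27
Step 2: First next() gets 7, second next() gets the second value, third next() yields 27.
Therefore out = 27.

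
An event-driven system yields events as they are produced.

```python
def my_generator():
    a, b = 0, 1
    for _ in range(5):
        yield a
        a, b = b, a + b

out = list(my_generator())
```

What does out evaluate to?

Step 1: Fibonacci-like sequence starting with a=0, b=1:
  Iteration 1: yield a=0, then a,b = 1,1
  Iteration 2: yield a=1, then a,b = 1,2
  Iteration 3: yield a=1, then a,b = 2,3
  Iteration 4: yield a=2, then a,b = 3,5
  Iteration 5: yield a=3, then a,b = 5,8
Therefore out = [0, 1, 1, 2, 3].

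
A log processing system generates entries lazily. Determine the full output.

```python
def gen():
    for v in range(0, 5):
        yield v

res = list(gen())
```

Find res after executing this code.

Step 1: The generator yields each value from range(0, 5).
Step 2: list() consumes all yields: [0, 1, 2, 3, 4].
Therefore res = [0, 1, 2, 3, 4].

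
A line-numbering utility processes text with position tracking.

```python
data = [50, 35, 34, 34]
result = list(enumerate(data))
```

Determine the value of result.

Step 1: enumerate pairs each element with its index:
  (0, 50)
  (1, 35)
  (2, 34)
  (3, 34)
Therefore result = [(0, 50), (1, 35), (2, 34), (3, 34)].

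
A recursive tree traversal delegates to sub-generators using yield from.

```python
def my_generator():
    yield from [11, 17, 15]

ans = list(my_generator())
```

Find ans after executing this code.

Step 1: yield from delegates to the iterable, yielding each element.
Step 2: Collected values: [11, 17, 15].
Therefore ans = [11, 17, 15].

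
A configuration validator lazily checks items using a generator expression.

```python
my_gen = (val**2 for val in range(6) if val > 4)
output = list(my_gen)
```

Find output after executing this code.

Step 1: For range(6), keep val > 4, then square:
  val=0: 0 <= 4, excluded
  val=1: 1 <= 4, excluded
  val=2: 2 <= 4, excluded
  val=3: 3 <= 4, excluded
  val=4: 4 <= 4, excluded
  val=5: 5 > 4, yield 5**2 = 25
Therefore output = [25].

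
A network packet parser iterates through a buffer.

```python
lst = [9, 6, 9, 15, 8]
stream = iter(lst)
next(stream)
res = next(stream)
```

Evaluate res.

Step 1: Create iterator over [9, 6, 9, 15, 8].
Step 2: next() consumes 9.
Step 3: next() returns 6.
Therefore res = 6.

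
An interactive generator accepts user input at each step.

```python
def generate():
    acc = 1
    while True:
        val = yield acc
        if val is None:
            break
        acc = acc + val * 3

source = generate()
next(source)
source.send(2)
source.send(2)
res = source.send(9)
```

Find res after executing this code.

Step 1: next() -> yield acc=1.
Step 2: send(2) -> val=2, acc = 1 + 2*3 = 7, yield 7.
Step 3: send(2) -> val=2, acc = 7 + 2*3 = 13, yield 13.
Step 4: send(9) -> val=9, acc = 13 + 9*3 = 40, yield 40.
Therefore res = 40.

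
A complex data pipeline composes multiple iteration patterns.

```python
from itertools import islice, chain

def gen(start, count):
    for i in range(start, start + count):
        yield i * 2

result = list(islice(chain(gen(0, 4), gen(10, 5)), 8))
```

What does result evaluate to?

Step 1: gen(0, 4) yields [0, 2, 4, 6].
Step 2: gen(10, 5) yields [20, 22, 24, 26, 28].
Step 3: chain concatenates: [0, 2, 4, 6, 20, 22, 24, 26, 28].
Step 4: islice takes first 8: [0, 2, 4, 6, 20, 22, 24, 26].
Therefore result = [0, 2, 4, 6, 20, 22, 24, 26].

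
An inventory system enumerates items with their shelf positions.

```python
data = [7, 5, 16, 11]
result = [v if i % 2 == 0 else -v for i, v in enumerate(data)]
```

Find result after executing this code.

Step 1: For each (i, v), keep v if i is even, negate if odd:
  i=0 (even): keep 7
  i=1 (odd): negate to -5
  i=2 (even): keep 16
  i=3 (odd): negate to -11
Therefore result = [7, -5, 16, -11].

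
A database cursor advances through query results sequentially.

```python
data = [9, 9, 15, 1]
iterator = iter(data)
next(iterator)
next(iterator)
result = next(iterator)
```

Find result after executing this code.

Step 1: Create iterator over [9, 9, 15, 1].
Step 2: next() consumes 9.
Step 3: next() consumes 9.
Step 4: next() returns 15.
Therefore result = 15.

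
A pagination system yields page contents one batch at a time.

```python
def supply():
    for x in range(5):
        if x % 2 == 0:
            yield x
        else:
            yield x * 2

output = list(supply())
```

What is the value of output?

Step 1: For each x in range(5), yield x if even, else x*2:
  x=0 (even): yield 0
  x=1 (odd): yield 1*2 = 2
  x=2 (even): yield 2
  x=3 (odd): yield 3*2 = 6
  x=4 (even): yield 4
Therefore output = [0, 2, 2, 6, 4].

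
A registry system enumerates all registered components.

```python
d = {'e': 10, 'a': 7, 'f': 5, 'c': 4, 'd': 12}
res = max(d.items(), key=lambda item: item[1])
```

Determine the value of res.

Step 1: Find item with maximum value:
  ('e', 10)
  ('a', 7)
  ('f', 5)
  ('c', 4)
  ('d', 12)
Step 2: Maximum value is 12 at key 'd'.
Therefore res = ('d', 12).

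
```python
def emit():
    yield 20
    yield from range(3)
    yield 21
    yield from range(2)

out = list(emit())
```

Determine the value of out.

Step 1: Trace yields in order:
  yield 20
  yield 0
  yield 1
  yield 2
  yield 21
  yield 0
  yield 1
Therefore out = [20, 0, 1, 2, 21, 0, 1].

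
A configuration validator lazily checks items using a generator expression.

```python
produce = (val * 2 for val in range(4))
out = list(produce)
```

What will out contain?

Step 1: For each val in range(4), compute val*2:
  val=0: 0*2 = 0
  val=1: 1*2 = 2
  val=2: 2*2 = 4
  val=3: 3*2 = 6
Therefore out = [0, 2, 4, 6].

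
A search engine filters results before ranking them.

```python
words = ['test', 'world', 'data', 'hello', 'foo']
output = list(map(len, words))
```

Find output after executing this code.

Step 1: Map len() to each word:
  'test' -> 4
  'world' -> 5
  'data' -> 4
  'hello' -> 5
  'foo' -> 3
Therefore output = [4, 5, 4, 5, 3].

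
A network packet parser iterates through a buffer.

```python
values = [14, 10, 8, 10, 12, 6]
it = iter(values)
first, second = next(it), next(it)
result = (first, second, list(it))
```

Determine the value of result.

Step 1: Create iterator over [14, 10, 8, 10, 12, 6].
Step 2: first = 14, second = 10.
Step 3: Remaining elements: [8, 10, 12, 6].
Therefore result = (14, 10, [8, 10, 12, 6]).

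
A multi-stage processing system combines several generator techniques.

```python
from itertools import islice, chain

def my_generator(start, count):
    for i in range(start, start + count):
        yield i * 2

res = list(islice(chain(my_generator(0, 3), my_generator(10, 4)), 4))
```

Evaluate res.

Step 1: my_generator(0, 3) yields [0, 2, 4].
Step 2: my_generator(10, 4) yields [20, 22, 24, 26].
Step 3: chain concatenates: [0, 2, 4, 20, 22, 24, 26].
Step 4: islice takes first 4: [0, 2, 4, 20].
Therefore res = [0, 2, 4, 20].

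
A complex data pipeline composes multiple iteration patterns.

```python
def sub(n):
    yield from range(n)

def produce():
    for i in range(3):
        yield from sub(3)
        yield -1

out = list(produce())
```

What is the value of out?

Step 1: For each i in range(3):
  i=0: yield from sub(3) -> [0, 1, 2], then yield -1
  i=1: yield from sub(3) -> [0, 1, 2], then yield -1
  i=2: yield from sub(3) -> [0, 1, 2], then yield -1
Therefore out = [0, 1, 2, -1, 0, 1, 2, -1, 0, 1, 2, -1].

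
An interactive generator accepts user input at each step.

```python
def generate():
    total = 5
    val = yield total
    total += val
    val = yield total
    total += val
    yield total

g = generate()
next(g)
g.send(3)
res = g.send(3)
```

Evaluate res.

Step 1: next() -> yield total=5.
Step 2: send(3) -> val=3, total = 5+3 = 8, yield 8.
Step 3: send(3) -> val=3, total = 8+3 = 11, yield 11.
Therefore res = 11.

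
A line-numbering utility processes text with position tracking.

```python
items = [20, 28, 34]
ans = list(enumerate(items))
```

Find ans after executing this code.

Step 1: enumerate pairs each element with its index:
  (0, 20)
  (1, 28)
  (2, 34)
Therefore ans = [(0, 20), (1, 28), (2, 34)].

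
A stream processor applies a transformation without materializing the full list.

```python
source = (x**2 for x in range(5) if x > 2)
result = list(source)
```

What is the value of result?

Step 1: For range(5), keep x > 2, then square:
  x=0: 0 <= 2, excluded
  x=1: 1 <= 2, excluded
  x=2: 2 <= 2, excluded
  x=3: 3 > 2, yield 3**2 = 9
  x=4: 4 > 2, yield 4**2 = 16
Therefore result = [9, 16].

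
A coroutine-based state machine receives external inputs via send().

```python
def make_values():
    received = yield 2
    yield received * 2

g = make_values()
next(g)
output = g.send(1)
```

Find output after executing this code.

Step 1: next(g) advances to first yield, producing 2.
Step 2: send(1) resumes, received = 1.
Step 3: yield received * 2 = 1 * 2 = 2.
Therefore output = 2.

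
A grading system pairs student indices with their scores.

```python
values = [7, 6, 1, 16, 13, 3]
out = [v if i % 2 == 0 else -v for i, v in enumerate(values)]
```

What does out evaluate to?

Step 1: For each (i, v), keep v if i is even, negate if odd:
  i=0 (even): keep 7
  i=1 (odd): negate to -6
  i=2 (even): keep 1
  i=3 (odd): negate to -16
  i=4 (even): keep 13
  i=5 (odd): negate to -3
Therefore out = [7, -6, 1, -16, 13, -3].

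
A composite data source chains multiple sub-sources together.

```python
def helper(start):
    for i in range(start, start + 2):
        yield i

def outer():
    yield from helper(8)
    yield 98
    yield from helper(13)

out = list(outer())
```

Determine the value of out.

Step 1: outer() delegates to helper(8):
  yield 8
  yield 9
Step 2: yield 98
Step 3: Delegates to helper(13):
  yield 13
  yield 14
Therefore out = [8, 9, 98, 13, 14].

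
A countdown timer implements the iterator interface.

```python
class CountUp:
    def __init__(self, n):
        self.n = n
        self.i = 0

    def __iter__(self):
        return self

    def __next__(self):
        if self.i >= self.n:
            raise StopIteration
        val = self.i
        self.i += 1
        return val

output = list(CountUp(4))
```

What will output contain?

Step 1: CountUp(4) creates an iterator counting 0 to 3.
Step 2: list() consumes all values: [0, 1, 2, 3].
Therefore output = [0, 1, 2, 3].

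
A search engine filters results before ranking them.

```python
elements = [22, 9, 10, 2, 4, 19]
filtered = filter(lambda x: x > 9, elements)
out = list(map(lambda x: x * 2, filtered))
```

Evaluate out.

Step 1: Filter elements for elements > 9:
  22: kept
  9: removed
  10: kept
  2: removed
  4: removed
  19: kept
Step 2: Map x * 2 on filtered [22, 10, 19]:
  22 -> 44
  10 -> 20
  19 -> 38
Therefore out = [44, 20, 38].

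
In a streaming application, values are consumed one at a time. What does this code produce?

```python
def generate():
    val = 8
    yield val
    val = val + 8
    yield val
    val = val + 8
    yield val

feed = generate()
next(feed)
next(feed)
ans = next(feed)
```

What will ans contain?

Step 1: Trace through generator execution:
  Yield 1: val starts at 8, yield 8
  Yield 2: val = 8 + 8 = 16, yield 16
  Yield 3: val = 16 + 8 = 24, yield 24
Step 2: First next() gets 8, second next() gets the second value, third next() yields 24.
Therefore ans = 24.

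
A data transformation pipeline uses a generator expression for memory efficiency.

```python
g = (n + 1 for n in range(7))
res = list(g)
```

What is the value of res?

Step 1: For each n in range(7), compute n+1:
  n=0: 0+1 = 1
  n=1: 1+1 = 2
  n=2: 2+1 = 3
  n=3: 3+1 = 4
  n=4: 4+1 = 5
  n=5: 5+1 = 6
  n=6: 6+1 = 7
Therefore res = [1, 2, 3, 4, 5, 6, 7].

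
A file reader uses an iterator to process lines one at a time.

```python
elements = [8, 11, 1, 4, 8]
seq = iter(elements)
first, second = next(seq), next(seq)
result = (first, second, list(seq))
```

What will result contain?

Step 1: Create iterator over [8, 11, 1, 4, 8].
Step 2: first = 8, second = 11.
Step 3: Remaining elements: [1, 4, 8].
Therefore result = (8, 11, [1, 4, 8]).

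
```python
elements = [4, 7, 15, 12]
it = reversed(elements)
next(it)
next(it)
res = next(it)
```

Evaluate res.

Step 1: reversed([4, 7, 15, 12]) gives iterator: [12, 15, 7, 4].
Step 2: First next() = 12, second next() = 15.
Step 3: Third next() = 7.
Therefore res = 7.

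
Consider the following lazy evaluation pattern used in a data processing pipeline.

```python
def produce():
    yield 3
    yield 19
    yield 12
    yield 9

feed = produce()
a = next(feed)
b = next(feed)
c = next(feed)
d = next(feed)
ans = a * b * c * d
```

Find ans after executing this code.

Step 1: Create generator and consume all values:
  a = next(feed) = 3
  b = next(feed) = 19
  c = next(feed) = 12
  d = next(feed) = 9
Step 2: ans = 3 * 19 * 12 * 9 = 6156.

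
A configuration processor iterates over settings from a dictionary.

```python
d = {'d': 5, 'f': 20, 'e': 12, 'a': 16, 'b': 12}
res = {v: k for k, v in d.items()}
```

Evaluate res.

Step 1: Invert dict (swap keys and values):
  'd': 5 -> 5: 'd'
  'f': 20 -> 20: 'f'
  'e': 12 -> 12: 'e'
  'a': 16 -> 16: 'a'
  'b': 12 -> 12: 'b'
Therefore res = {5: 'd', 20: 'f', 12: 'b', 16: 'a'}.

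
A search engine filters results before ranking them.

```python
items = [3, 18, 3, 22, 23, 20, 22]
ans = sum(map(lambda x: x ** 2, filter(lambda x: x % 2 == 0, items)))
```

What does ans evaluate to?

Step 1: Filter even numbers from [3, 18, 3, 22, 23, 20, 22]: [18, 22, 20, 22]
Step 2: Square each: [324, 484, 400, 484]
Step 3: Sum = 1692.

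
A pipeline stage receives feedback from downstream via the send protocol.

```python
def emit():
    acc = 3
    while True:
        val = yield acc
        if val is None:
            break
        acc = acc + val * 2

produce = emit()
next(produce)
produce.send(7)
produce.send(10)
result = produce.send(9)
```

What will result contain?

Step 1: next() -> yield acc=3.
Step 2: send(7) -> val=7, acc = 3 + 7*2 = 17, yield 17.
Step 3: send(10) -> val=10, acc = 17 + 10*2 = 37, yield 37.
Step 4: send(9) -> val=9, acc = 37 + 9*2 = 55, yield 55.
Therefore result = 55.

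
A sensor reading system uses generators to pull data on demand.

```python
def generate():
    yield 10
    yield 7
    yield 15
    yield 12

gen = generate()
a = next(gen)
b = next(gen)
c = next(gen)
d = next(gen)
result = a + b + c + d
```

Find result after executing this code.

Step 1: Create generator and consume all values:
  a = next(gen) = 10
  b = next(gen) = 7
  c = next(gen) = 15
  d = next(gen) = 12
Step 2: result = 10 + 7 + 15 + 12 = 44.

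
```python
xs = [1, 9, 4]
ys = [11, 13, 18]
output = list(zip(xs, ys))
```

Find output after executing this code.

Step 1: zip pairs elements at same index:
  Index 0: (1, 11)
  Index 1: (9, 13)
  Index 2: (4, 18)
Therefore output = [(1, 11), (9, 13), (4, 18)].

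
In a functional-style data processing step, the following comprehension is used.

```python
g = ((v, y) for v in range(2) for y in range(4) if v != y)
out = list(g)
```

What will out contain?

Step 1: Nested generator over range(2) x range(4) where v != y:
  (0, 0): excluded (v == y)
  (0, 1): included
  (0, 2): included
  (0, 3): included
  (1, 0): included
  (1, 1): excluded (v == y)
  (1, 2): included
  (1, 3): included
Therefore out = [(0, 1), (0, 2), (0, 3), (1, 0), (1, 2), (1, 3)].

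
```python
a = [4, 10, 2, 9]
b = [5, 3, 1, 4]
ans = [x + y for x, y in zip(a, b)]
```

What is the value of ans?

Step 1: Add corresponding elements:
  4 + 5 = 9
  10 + 3 = 13
  2 + 1 = 3
  9 + 4 = 13
Therefore ans = [9, 13, 3, 13].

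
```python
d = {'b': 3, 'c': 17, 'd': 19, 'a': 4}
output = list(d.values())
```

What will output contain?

Step 1: d.values() returns the dictionary values in insertion order.
Therefore output = [3, 17, 19, 4].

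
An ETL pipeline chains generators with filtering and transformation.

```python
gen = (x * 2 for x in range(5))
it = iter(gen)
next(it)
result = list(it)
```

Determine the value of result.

Step 1: Generator produces [0, 2, 4, 6, 8].
Step 2: next(it) consumes first element (0).
Step 3: list(it) collects remaining: [2, 4, 6, 8].
Therefore result = [2, 4, 6, 8].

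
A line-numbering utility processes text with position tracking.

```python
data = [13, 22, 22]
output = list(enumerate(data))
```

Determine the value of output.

Step 1: enumerate pairs each element with its index:
  (0, 13)
  (1, 22)
  (2, 22)
Therefore output = [(0, 13), (1, 22), (2, 22)].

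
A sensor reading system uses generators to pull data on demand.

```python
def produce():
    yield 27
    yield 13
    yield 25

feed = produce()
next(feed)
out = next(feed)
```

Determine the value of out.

Step 1: produce() creates a generator.
Step 2: next(feed) yields 27 (consumed and discarded).
Step 3: next(feed) yields 13, assigned to out.
Therefore out = 13.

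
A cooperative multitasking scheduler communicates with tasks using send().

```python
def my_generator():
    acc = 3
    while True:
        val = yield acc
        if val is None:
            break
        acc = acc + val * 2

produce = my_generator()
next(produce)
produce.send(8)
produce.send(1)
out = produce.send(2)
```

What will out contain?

Step 1: next() -> yield acc=3.
Step 2: send(8) -> val=8, acc = 3 + 8*2 = 19, yield 19.
Step 3: send(1) -> val=1, acc = 19 + 1*2 = 21, yield 21.
Step 4: send(2) -> val=2, acc = 21 + 2*2 = 25, yield 25.
Therefore out = 25.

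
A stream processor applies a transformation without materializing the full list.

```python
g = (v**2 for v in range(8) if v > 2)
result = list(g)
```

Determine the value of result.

Step 1: For range(8), keep v > 2, then square:
  v=0: 0 <= 2, excluded
  v=1: 1 <= 2, excluded
  v=2: 2 <= 2, excluded
  v=3: 3 > 2, yield 3**2 = 9
  v=4: 4 > 2, yield 4**2 = 16
  v=5: 5 > 2, yield 5**2 = 25
  v=6: 6 > 2, yield 6**2 = 36
  v=7: 7 > 2, yield 7**2 = 49
Therefore result = [9, 16, 25, 36, 49].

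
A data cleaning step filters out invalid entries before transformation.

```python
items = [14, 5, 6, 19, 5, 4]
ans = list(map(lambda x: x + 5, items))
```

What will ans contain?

Step 1: Apply lambda x: x + 5 to each element:
  14 -> 19
  5 -> 10
  6 -> 11
  19 -> 24
  5 -> 10
  4 -> 9
Therefore ans = [19, 10, 11, 24, 10, 9].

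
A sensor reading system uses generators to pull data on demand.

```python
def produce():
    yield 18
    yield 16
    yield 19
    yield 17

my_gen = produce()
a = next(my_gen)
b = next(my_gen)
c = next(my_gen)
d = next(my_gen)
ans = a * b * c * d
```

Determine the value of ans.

Step 1: Create generator and consume all values:
  a = next(my_gen) = 18
  b = next(my_gen) = 16
  c = next(my_gen) = 19
  d = next(my_gen) = 17
Step 2: ans = 18 * 16 * 19 * 17 = 93024.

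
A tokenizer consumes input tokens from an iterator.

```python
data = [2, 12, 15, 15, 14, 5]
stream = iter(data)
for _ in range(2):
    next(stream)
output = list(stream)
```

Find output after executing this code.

Step 1: Create iterator over [2, 12, 15, 15, 14, 5].
Step 2: Advance 2 positions (consuming [2, 12]).
Step 3: list() collects remaining elements: [15, 15, 14, 5].
Therefore output = [15, 15, 14, 5].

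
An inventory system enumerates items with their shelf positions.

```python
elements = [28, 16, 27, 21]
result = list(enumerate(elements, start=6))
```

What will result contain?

Step 1: enumerate with start=6:
  (6, 28)
  (7, 16)
  (8, 27)
  (9, 21)
Therefore result = [(6, 28), (7, 16), (8, 27), (9, 21)].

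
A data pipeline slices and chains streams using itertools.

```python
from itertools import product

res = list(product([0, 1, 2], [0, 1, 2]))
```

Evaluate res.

Step 1: product([0, 1, 2], [0, 1, 2]) gives all pairs:
  (0, 0)
  (0, 1)
  (0, 2)
  (1, 0)
  (1, 1)
  (1, 2)
  (2, 0)
  (2, 1)
  (2, 2)
Therefore res = [(0, 0), (0, 1), (0, 2), (1, 0), (1, 1), (1, 2), (2, 0), (2, 1), (2, 2)].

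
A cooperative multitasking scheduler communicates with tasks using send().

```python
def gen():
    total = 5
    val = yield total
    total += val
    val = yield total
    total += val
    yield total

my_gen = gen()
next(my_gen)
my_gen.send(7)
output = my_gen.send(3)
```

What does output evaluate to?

Step 1: next() -> yield total=5.
Step 2: send(7) -> val=7, total = 5+7 = 12, yield 12.
Step 3: send(3) -> val=3, total = 12+3 = 15, yield 15.
Therefore output = 15.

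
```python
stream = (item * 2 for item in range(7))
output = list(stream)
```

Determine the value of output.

Step 1: For each item in range(7), compute item*2:
  item=0: 0*2 = 0
  item=1: 1*2 = 2
  item=2: 2*2 = 4
  item=3: 3*2 = 6
  item=4: 4*2 = 8
  item=5: 5*2 = 10
  item=6: 6*2 = 12
Therefore output = [0, 2, 4, 6, 8, 10, 12].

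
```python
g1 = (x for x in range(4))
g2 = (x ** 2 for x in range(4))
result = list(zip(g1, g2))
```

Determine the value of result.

Step 1: g1 produces [0, 1, 2, 3].
Step 2: g2 produces [0, 1, 4, 9].
Step 3: zip pairs them: [(0, 0), (1, 1), (2, 4), (3, 9)].
Therefore result = [(0, 0), (1, 1), (2, 4), (3, 9)].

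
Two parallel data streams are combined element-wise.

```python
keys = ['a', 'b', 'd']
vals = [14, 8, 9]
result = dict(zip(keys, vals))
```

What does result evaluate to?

Step 1: zip pairs keys with values:
  'a' -> 14
  'b' -> 8
  'd' -> 9
Therefore result = {'a': 14, 'b': 8, 'd': 9}.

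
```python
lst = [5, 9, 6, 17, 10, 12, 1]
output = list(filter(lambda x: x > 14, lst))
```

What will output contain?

Step 1: Filter elements > 14:
  5: removed
  9: removed
  6: removed
  17: kept
  10: removed
  12: removed
  1: removed
Therefore output = [17].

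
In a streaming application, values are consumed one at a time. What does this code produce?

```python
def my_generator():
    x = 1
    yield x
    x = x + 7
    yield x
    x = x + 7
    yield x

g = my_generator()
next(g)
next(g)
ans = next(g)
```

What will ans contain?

Step 1: Trace through generator execution:
  Yield 1: x starts at 1, yield 1
  Yield 2: x = 1 + 7 = 8, yield 8
  Yield 3: x = 8 + 7 = 15, yield 15
Step 2: First next() gets 1, second next() gets the second value, third next() yields 15.
Therefore ans = 15.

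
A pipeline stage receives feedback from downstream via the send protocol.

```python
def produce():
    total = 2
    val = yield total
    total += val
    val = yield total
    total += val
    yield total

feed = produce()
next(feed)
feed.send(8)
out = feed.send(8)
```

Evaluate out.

Step 1: next() -> yield total=2.
Step 2: send(8) -> val=8, total = 2+8 = 10, yield 10.
Step 3: send(8) -> val=8, total = 10+8 = 18, yield 18.
Therefore out = 18.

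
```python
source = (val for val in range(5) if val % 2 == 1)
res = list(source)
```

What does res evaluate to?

Step 1: Filter range(5) keeping only odd values:
  val=0: even, excluded
  val=1: odd, included
  val=2: even, excluded
  val=3: odd, included
  val=4: even, excluded
Therefore res = [1, 3].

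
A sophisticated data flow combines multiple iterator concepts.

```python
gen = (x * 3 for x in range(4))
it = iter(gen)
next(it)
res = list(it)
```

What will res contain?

Step 1: Generator produces [0, 3, 6, 9].
Step 2: next(it) consumes first element (0).
Step 3: list(it) collects remaining: [3, 6, 9].
Therefore res = [3, 6, 9].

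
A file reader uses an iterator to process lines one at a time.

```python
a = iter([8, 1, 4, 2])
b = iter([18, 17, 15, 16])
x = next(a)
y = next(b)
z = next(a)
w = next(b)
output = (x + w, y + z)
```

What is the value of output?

Step 1: a iterates [8, 1, 4, 2], b iterates [18, 17, 15, 16].
Step 2: x = next(a) = 8, y = next(b) = 18.
Step 3: z = next(a) = 1, w = next(b) = 17.
Step 4: output = (8 + 17, 18 + 1) = (25, 19).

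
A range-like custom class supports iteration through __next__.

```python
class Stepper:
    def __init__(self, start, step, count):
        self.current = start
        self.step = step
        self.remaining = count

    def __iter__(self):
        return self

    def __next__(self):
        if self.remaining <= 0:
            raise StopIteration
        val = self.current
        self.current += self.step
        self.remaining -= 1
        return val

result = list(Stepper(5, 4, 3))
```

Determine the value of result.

Step 1: Stepper starts at 5, increments by 4, for 3 steps:
  Yield 5, then current += 4
  Yield 9, then current += 4
  Yield 13, then current += 4
Therefore result = [5, 9, 13].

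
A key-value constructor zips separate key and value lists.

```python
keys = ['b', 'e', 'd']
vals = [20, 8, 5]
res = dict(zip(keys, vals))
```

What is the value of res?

Step 1: zip pairs keys with values:
  'b' -> 20
  'e' -> 8
  'd' -> 5
Therefore res = {'b': 20, 'e': 8, 'd': 5}.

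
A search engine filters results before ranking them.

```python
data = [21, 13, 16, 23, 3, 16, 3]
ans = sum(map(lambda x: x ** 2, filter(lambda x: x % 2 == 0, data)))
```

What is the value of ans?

Step 1: Filter even numbers from [21, 13, 16, 23, 3, 16, 3]: [16, 16]
Step 2: Square each: [256, 256]
Step 3: Sum = 512.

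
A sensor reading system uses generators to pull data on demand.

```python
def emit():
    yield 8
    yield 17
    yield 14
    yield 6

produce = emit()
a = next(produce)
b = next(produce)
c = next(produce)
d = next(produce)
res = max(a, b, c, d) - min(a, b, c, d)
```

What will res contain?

Step 1: Create generator and consume all values:
  a = next(produce) = 8
  b = next(produce) = 17
  c = next(produce) = 14
  d = next(produce) = 6
Step 2: max = 17, min = 6, res = 17 - 6 = 11.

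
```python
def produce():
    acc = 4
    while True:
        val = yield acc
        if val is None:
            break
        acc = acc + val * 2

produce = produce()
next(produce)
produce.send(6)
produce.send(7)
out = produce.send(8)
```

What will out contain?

Step 1: next() -> yield acc=4.
Step 2: send(6) -> val=6, acc = 4 + 6*2 = 16, yield 16.
Step 3: send(7) -> val=7, acc = 16 + 7*2 = 30, yield 30.
Step 4: send(8) -> val=8, acc = 30 + 8*2 = 46, yield 46.
Therefore out = 46.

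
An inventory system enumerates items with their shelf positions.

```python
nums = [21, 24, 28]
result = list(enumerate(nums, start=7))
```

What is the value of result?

Step 1: enumerate with start=7:
  (7, 21)
  (8, 24)
  (9, 28)
Therefore result = [(7, 21), (8, 24), (9, 28)].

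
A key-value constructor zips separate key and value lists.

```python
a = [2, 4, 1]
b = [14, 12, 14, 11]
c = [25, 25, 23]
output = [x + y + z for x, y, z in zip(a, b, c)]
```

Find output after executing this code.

Step 1: zip three lists (truncates to shortest, len=3):
  2 + 14 + 25 = 41
  4 + 12 + 25 = 41
  1 + 14 + 23 = 38
Therefore output = [41, 41, 38].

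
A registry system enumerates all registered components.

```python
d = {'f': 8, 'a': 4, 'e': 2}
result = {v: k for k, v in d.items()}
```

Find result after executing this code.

Step 1: Invert dict (swap keys and values):
  'f': 8 -> 8: 'f'
  'a': 4 -> 4: 'a'
  'e': 2 -> 2: 'e'
Therefore result = {8: 'f', 4: 'a', 2: 'e'}.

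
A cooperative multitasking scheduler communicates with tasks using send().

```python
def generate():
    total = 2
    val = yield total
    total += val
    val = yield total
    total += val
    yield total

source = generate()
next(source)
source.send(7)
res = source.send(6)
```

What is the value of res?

Step 1: next() -> yield total=2.
Step 2: send(7) -> val=7, total = 2+7 = 9, yield 9.
Step 3: send(6) -> val=6, total = 9+6 = 15, yield 15.
Therefore res = 15.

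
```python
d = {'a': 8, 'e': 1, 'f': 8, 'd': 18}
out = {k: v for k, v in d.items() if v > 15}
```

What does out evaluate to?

Step 1: Filter items where value > 15:
  'a': 8 <= 15: removed
  'e': 1 <= 15: removed
  'f': 8 <= 15: removed
  'd': 18 > 15: kept
Therefore out = {'d': 18}.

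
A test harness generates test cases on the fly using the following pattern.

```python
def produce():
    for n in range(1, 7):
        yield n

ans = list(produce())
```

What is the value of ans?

Step 1: The generator yields each value from range(1, 7).
Step 2: list() consumes all yields: [1, 2, 3, 4, 5, 6].
Therefore ans = [1, 2, 3, 4, 5, 6].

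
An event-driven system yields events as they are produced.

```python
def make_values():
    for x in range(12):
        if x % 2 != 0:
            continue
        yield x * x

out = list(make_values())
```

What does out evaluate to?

Step 1: Only yield x**2 when x is divisible by 2:
  x=0: 0 % 2 == 0, yield 0**2 = 0
  x=2: 2 % 2 == 0, yield 2**2 = 4
  x=4: 4 % 2 == 0, yield 4**2 = 16
  x=6: 6 % 2 == 0, yield 6**2 = 36
  x=8: 8 % 2 == 0, yield 8**2 = 64
  x=10: 10 % 2 == 0, yield 10**2 = 100
Therefore out = [0, 4, 16, 36, 64, 100].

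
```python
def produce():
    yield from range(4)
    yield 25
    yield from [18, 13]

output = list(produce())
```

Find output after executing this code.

Step 1: Trace yields in order:
  yield 0
  yield 1
  yield 2
  yield 3
  yield 25
  yield 18
  yield 13
Therefore output = [0, 1, 2, 3, 25, 18, 13].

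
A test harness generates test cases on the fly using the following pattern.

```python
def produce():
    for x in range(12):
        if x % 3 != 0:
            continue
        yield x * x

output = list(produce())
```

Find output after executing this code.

Step 1: Only yield x**2 when x is divisible by 3:
  x=0: 0 % 3 == 0, yield 0**2 = 0
  x=3: 3 % 3 == 0, yield 3**2 = 9
  x=6: 6 % 3 == 0, yield 6**2 = 36
  x=9: 9 % 3 == 0, yield 9**2 = 81
Therefore output = [0, 9, 36, 81].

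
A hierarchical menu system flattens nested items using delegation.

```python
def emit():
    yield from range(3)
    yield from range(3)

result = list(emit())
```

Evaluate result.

Step 1: Trace yields in order:
  yield 0
  yield 1
  yield 2
  yield 0
  yield 1
  yield 2
Therefore result = [0, 1, 2, 0, 1, 2].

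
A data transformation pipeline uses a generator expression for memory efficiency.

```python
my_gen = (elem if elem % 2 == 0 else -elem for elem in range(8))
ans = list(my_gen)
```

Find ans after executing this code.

Step 1: For each elem in range(8), yield elem if even, else -elem:
  elem=0: even, yield 0
  elem=1: odd, yield -1
  elem=2: even, yield 2
  elem=3: odd, yield -3
  elem=4: even, yield 4
  elem=5: odd, yield -5
  elem=6: even, yield 6
  elem=7: odd, yield -7
Therefore ans = [0, -1, 2, -3, 4, -5, 6, -7].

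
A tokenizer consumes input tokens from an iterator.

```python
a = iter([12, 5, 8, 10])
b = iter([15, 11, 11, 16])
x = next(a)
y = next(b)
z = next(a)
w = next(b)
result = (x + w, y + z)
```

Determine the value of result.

Step 1: a iterates [12, 5, 8, 10], b iterates [15, 11, 11, 16].
Step 2: x = next(a) = 12, y = next(b) = 15.
Step 3: z = next(a) = 5, w = next(b) = 11.
Step 4: result = (12 + 11, 15 + 5) = (23, 20).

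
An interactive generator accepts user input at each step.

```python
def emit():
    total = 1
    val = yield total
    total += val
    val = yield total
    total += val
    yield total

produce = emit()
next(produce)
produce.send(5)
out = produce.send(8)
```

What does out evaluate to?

Step 1: next() -> yield total=1.
Step 2: send(5) -> val=5, total = 1+5 = 6, yield 6.
Step 3: send(8) -> val=8, total = 6+8 = 14, yield 14.
Therefore out = 14.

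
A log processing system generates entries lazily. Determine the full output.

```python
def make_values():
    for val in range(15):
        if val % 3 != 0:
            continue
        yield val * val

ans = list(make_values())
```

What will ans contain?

Step 1: Only yield val**2 when val is divisible by 3:
  val=0: 0 % 3 == 0, yield 0**2 = 0
  val=3: 3 % 3 == 0, yield 3**2 = 9
  val=6: 6 % 3 == 0, yield 6**2 = 36
  val=9: 9 % 3 == 0, yield 9**2 = 81
  val=12: 12 % 3 == 0, yield 12**2 = 144
Therefore ans = [0, 9, 36, 81, 144].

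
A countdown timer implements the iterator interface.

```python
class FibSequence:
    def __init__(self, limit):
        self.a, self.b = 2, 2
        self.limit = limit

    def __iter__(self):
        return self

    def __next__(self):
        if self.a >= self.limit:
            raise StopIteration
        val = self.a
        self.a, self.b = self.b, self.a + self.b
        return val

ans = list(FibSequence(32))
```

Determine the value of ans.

Step 1: Fibonacci-like sequence (a=2, b=2) until >= 32:
  Yield 2, then a,b = 2,4
  Yield 2, then a,b = 4,6
  Yield 4, then a,b = 6,10
  Yield 6, then a,b = 10,16
  Yield 10, then a,b = 16,26
  Yield 16, then a,b = 26,42
  Yield 26, then a,b = 42,68
Step 2: 42 >= 32, stop.
Therefore ans = [2, 2, 4, 6, 10, 16, 26].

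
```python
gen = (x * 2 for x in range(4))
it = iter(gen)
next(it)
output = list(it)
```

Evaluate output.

Step 1: Generator produces [0, 2, 4, 6].
Step 2: next(it) consumes first element (0).
Step 3: list(it) collects remaining: [2, 4, 6].
Therefore output = [2, 4, 6].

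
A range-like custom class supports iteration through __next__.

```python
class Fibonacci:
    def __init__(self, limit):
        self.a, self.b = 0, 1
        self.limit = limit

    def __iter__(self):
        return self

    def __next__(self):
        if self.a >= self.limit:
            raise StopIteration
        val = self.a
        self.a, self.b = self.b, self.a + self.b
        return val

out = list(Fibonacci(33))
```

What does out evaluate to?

Step 1: Fibonacci-like sequence (a=0, b=1) until >= 33:
  Yield 0, then a,b = 1,1
  Yield 1, then a,b = 1,2
  Yield 1, then a,b = 2,3
  Yield 2, then a,b = 3,5
  Yield 3, then a,b = 5,8
  Yield 5, then a,b = 8,13
  Yield 8, then a,b = 13,21
  Yield 13, then a,b = 21,34
  Yield 21, then a,b = 34,55
Step 2: 34 >= 33, stop.
Therefore out = [0, 1, 1, 2, 3, 5, 8, 13, 21].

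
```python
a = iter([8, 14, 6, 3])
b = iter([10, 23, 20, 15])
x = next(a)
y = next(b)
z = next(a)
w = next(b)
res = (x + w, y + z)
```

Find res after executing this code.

Step 1: a iterates [8, 14, 6, 3], b iterates [10, 23, 20, 15].
Step 2: x = next(a) = 8, y = next(b) = 10.
Step 3: z = next(a) = 14, w = next(b) = 23.
Step 4: res = (8 + 23, 10 + 14) = (31, 24).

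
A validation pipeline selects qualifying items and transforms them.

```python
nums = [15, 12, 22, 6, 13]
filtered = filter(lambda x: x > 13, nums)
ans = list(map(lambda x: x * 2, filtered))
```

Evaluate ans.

Step 1: Filter nums for elements > 13:
  15: kept
  12: removed
  22: kept
  6: removed
  13: removed
Step 2: Map x * 2 on filtered [15, 22]:
  15 -> 30
  22 -> 44
Therefore ans = [30, 44].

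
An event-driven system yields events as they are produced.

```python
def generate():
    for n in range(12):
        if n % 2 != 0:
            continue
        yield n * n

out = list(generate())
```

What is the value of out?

Step 1: Only yield n**2 when n is divisible by 2:
  n=0: 0 % 2 == 0, yield 0**2 = 0
  n=2: 2 % 2 == 0, yield 2**2 = 4
  n=4: 4 % 2 == 0, yield 4**2 = 16
  n=6: 6 % 2 == 0, yield 6**2 = 36
  n=8: 8 % 2 == 0, yield 8**2 = 64
  n=10: 10 % 2 == 0, yield 10**2 = 100
Therefore out = [0, 4, 16, 36, 64, 100].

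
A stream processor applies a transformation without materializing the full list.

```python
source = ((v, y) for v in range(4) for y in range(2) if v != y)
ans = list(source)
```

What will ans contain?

Step 1: Nested generator over range(4) x range(2) where v != y:
  (0, 0): excluded (v == y)
  (0, 1): included
  (1, 0): included
  (1, 1): excluded (v == y)
  (2, 0): included
  (2, 1): included
  (3, 0): included
  (3, 1): included
Therefore ans = [(0, 1), (1, 0), (2, 0), (2, 1), (3, 0), (3, 1)].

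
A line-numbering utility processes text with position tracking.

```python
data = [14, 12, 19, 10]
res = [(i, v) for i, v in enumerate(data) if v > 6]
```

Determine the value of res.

Step 1: Filter enumerate([14, 12, 19, 10]) keeping v > 6:
  (0, 14): 14 > 6, included
  (1, 12): 12 > 6, included
  (2, 19): 19 > 6, included
  (3, 10): 10 > 6, included
Therefore res = [(0, 14), (1, 12), (2, 19), (3, 10)].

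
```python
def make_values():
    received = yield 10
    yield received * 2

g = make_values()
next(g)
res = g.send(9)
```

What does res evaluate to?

Step 1: next(g) advances to first yield, producing 10.
Step 2: send(9) resumes, received = 9.
Step 3: yield received * 2 = 9 * 2 = 18.
Therefore res = 18.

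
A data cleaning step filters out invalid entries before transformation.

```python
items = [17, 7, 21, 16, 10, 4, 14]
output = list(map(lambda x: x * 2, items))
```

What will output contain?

Step 1: Apply lambda x: x * 2 to each element:
  17 -> 34
  7 -> 14
  21 -> 42
  16 -> 32
  10 -> 20
  4 -> 8
  14 -> 28
Therefore output = [34, 14, 42, 32, 20, 8, 28].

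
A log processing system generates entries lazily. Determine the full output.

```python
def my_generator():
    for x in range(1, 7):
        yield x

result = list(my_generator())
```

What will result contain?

Step 1: The generator yields each value from range(1, 7).
Step 2: list() consumes all yields: [1, 2, 3, 4, 5, 6].
Therefore result = [1, 2, 3, 4, 5, 6].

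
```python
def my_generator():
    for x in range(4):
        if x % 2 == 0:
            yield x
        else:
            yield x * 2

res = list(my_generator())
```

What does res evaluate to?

Step 1: For each x in range(4), yield x if even, else x*2:
  x=0 (even): yield 0
  x=1 (odd): yield 1*2 = 2
  x=2 (even): yield 2
  x=3 (odd): yield 3*2 = 6
Therefore res = [0, 2, 2, 6].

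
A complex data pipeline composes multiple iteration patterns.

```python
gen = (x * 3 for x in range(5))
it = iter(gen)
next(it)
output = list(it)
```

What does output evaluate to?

Step 1: Generator produces [0, 3, 6, 9, 12].
Step 2: next(it) consumes first element (0).
Step 3: list(it) collects remaining: [3, 6, 9, 12].
Therefore output = [3, 6, 9, 12].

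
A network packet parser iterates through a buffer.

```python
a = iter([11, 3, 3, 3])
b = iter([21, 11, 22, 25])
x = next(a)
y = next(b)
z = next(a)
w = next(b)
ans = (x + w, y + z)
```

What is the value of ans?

Step 1: a iterates [11, 3, 3, 3], b iterates [21, 11, 22, 25].
Step 2: x = next(a) = 11, y = next(b) = 21.
Step 3: z = next(a) = 3, w = next(b) = 11.
Step 4: ans = (11 + 11, 21 + 3) = (22, 24).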